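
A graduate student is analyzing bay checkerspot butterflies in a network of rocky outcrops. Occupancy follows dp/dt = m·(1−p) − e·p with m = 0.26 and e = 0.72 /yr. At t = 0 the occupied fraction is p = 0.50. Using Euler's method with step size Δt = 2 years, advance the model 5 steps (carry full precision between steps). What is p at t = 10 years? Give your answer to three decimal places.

Update rule: p ← p + [m·(1−p) − e·p]·Δt with Δt = 2.
t = 2: p = 0.50000 + (-0.46000) = 0.04000
t = 4: p = 0.04000 + (+0.44160) = 0.48160
t = 6: p = 0.48160 + (-0.42394) = 0.05766
t = 8: p = 0.05766 + (+0.40698) = 0.46464
t = 10: p = 0.46464 + (-0.39070) = 0.07394

0.074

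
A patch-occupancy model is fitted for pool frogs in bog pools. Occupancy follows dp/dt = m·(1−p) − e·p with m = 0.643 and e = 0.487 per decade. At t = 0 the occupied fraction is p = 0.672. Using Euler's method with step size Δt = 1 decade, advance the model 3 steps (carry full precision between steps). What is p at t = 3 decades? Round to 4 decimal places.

Update rule: p ← p + [m·(1−p) − e·p]·Δt with Δt = 1.
t = 1: p = 0.67200 + (-0.11636) = 0.55564
t = 2: p = 0.55564 + (+0.01513) = 0.57077
t = 3: p = 0.57077 + (-0.00197) = 0.56880

0.5688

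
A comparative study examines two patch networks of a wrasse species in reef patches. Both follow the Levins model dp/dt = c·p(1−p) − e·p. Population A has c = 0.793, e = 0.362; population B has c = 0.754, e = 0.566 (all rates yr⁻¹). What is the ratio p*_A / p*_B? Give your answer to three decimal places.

2.180

A: p*_A = 1 − 0.362/0.793 = 0.5435.
B: p*_B = 1 − 0.566/0.754 = 0.2493.
p*_A / p*_B = 0.5435/0.2493 = 2.1798.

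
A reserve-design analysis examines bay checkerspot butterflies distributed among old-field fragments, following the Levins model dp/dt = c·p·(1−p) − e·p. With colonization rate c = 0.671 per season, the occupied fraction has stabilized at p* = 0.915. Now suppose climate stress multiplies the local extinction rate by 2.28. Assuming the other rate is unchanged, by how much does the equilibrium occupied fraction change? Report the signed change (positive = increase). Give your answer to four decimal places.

-0.1088

Balance c(1−p*) = e gives e = 0.671×(1 − 0.91500) = 0.05703.
New p* = 1 − e/c = 1 − 0.13003/0.67100 = 0.80621.
Δp* = 0.80621 − 0.91500 = -0.10879.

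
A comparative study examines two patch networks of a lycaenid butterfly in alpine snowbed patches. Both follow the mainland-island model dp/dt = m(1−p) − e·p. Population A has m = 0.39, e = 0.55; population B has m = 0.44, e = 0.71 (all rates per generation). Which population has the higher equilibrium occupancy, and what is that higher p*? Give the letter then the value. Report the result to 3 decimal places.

A, 0.415

A: p*_A = m/(m+e) = 0.39/0.9400 = 0.4149.
B: p*_B = 0.44/1.1500 = 0.3826.
A is higher at 0.4149.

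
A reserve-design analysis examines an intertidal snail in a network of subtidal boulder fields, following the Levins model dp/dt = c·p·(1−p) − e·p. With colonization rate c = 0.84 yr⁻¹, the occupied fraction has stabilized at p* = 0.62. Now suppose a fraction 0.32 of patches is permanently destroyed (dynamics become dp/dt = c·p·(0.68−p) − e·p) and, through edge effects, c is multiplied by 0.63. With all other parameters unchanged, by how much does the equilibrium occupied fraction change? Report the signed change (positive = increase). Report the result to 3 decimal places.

-0.543

Balance c(1−p*) = e gives e = 0.84×(1 − 0.62000) = 0.31920.
New p* = 0.68 − e/c = 0.68 − 0.31920/0.52920 = 0.07683.
Δp* = 0.07683 − 0.62000 = -0.54317.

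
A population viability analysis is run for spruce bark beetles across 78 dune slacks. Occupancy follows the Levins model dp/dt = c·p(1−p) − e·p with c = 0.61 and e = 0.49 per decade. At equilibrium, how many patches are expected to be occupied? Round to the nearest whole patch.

15

p* = 1 − e/c = 1 − 0.49/0.61 = 0.1967.
Expected occupied patches = N × p* = 78 × 0.1967 = 15.34 ≈ 15.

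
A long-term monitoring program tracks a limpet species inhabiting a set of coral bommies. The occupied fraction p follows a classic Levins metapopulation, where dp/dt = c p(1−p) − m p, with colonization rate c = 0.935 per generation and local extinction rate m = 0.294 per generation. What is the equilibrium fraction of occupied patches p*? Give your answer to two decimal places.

0.69

At equilibrium, colonization balances extinction: c·p*·(1−p*) = m·p*.
So p* = 1 − m/c = 1 − 0.294/0.935 = 1 − 0.3144 = 0.6856.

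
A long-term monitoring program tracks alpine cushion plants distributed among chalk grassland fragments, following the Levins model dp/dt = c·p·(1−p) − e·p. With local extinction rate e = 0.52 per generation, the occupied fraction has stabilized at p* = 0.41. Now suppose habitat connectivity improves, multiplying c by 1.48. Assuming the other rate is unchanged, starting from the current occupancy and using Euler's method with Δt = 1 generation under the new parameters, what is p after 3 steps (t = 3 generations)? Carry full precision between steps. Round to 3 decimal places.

Balance c(1−p*) = e gives c = e/(1 − 0.41000) = 0.52/0.59000 = 0.88136.
Starting from p₀ = 0.41000; update p ← p + (dp/dt)·Δt with the new parameters.
  1  |  dp/dt·Δt = +0.102336  |  p_1 = 0.512336
  2  |  dp/dt·Δt = +0.059488  |  p_2 = 0.571824
  3  |  dp/dt·Δt = +0.022024  |  p_3 = 0.593848

0.594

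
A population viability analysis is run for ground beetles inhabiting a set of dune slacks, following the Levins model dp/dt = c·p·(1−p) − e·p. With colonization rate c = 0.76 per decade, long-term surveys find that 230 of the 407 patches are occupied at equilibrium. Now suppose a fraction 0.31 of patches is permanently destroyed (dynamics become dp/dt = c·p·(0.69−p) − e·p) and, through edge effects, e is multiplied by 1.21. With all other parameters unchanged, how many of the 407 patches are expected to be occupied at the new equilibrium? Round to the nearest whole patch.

Observed p* = 230/407 = 0.56511.
Balance c(1−p*) = e gives e = 0.76×(1 − 0.56511) = 0.33052.
New p* = 0.69 − e/c = 0.69 − 0.39993/0.76000 = 0.16378.
Expected occupied = 407 × 0.16378 = 66.66 ≈ 67.

67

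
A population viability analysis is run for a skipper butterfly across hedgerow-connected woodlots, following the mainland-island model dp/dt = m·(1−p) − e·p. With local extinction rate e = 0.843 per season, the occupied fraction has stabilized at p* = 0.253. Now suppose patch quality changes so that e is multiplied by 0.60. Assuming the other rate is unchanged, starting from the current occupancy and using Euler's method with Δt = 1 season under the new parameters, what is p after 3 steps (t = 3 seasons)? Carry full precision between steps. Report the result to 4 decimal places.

Balance m(1−p*) = e·p* gives m = e·p*/(1−p*) = 0.843×0.25300/0.74700 = 0.28551.
Starting from p₀ = 0.25300; update p ← p + (dp/dt)·Δt with the new parameters.
  1  |  dp/dt·Δt = +0.085312  |  p_1 = 0.338312
  2  |  dp/dt·Δt = +0.017803  |  p_2 = 0.356115
  3  |  dp/dt·Δt = +0.003715  |  p_3 = 0.359830

0.3598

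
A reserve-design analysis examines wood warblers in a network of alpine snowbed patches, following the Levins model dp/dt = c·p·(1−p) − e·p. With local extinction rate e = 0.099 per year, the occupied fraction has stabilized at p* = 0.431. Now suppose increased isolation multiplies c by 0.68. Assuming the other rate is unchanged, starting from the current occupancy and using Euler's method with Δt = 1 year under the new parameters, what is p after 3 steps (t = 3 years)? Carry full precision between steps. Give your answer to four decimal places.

Balance c(1−p*) = e gives c = e/(1 − 0.43100) = 0.099/0.56900 = 0.17399.
Starting from p₀ = 0.43100; update p ← p + (dp/dt)·Δt with the new parameters.
step 1: Δp = -0.01365, p = 0.41735
step 2: Δp = -0.01255, p = 0.40480
step 3: Δp = -0.01157, p = 0.39323

0.3932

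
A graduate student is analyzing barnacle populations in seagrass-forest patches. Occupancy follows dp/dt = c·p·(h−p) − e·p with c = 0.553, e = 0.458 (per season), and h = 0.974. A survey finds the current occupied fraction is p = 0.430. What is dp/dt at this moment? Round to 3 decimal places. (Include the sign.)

Colonization term: c·p·(h−p) = 0.553×0.430×0.5440 = 0.12936.
Extinction term: e·p = 0.19694.
dp/dt = 0.12936 − 0.19694 = -0.06758.

-0.068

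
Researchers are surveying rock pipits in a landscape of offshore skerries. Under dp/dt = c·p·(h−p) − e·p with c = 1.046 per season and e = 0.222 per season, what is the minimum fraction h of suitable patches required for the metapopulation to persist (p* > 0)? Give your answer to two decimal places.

p* = h − e/c is positive only when h > e/c.
h_min = e/c = 0.222/1.046 = 0.2122.

0.21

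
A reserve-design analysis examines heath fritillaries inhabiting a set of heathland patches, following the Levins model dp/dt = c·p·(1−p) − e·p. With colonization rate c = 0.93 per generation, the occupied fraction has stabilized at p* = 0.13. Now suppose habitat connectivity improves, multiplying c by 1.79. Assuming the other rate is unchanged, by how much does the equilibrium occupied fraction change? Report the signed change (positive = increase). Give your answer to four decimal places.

0.3840

Balance c(1−p*) = e gives e = 0.93×(1 − 0.13000) = 0.80910.
New p* = 1 − e/c = 1 − 0.80910/1.66470 = 0.51397.
Δp* = 0.51397 − 0.13000 = +0.38397.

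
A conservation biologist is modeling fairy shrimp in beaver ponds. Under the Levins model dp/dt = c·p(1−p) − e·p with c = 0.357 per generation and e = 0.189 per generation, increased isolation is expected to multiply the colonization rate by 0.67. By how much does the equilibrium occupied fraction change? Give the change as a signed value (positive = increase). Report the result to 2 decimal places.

-0.26

Before: p* = 1 − 0.189/0.357 = 0.4706.
After the change, c = 0.23919, e = 0.189, so p* = 1 − 0.189/0.23919 = 0.2098.
Δp* = 0.2098 − 0.4706 = -0.2608.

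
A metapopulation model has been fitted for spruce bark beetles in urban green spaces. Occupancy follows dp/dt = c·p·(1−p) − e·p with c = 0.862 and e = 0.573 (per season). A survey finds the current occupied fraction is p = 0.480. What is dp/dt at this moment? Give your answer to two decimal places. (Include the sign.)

-0.06

Colonization term: c·p·(1−p) = 0.862×0.480×0.5200 = 0.21516.
Extinction term: e·p = 0.27504.
dp/dt = 0.21516 − 0.27504 = -0.05988.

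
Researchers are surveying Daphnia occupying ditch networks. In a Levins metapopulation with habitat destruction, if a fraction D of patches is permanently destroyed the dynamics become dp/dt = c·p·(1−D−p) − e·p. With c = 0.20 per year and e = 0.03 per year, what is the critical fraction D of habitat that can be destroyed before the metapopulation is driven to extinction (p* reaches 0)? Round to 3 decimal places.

0.850

The nontrivial equilibrium is p* = (1−D) − e/c; extinction occurs when this hits zero.
So D_crit = 1 − e/c = 1 − 0.03/0.20 = 1 − 0.1500 = 0.8500.
This equals the undisturbed p*, a classic result of Lande's extension.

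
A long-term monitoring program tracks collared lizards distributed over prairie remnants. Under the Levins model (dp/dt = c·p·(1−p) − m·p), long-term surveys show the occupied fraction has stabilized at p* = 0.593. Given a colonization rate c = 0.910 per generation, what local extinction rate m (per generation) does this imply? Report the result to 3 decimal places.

0.370

At equilibrium c(1−p*) = m.
m = 0.910 × (1 − 0.593) = 0.910 × 0.4070 = 0.3704.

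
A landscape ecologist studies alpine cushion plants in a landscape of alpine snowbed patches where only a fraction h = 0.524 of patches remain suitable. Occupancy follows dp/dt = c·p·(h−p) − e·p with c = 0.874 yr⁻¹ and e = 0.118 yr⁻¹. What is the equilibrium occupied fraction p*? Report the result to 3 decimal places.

Setting dp/dt = 0 and dividing by p* gives c·(h−p*) = e.
So p* = h − e/c = 0.524 − 0.118/0.874 = 0.524 − 0.1350 = 0.3890.

0.389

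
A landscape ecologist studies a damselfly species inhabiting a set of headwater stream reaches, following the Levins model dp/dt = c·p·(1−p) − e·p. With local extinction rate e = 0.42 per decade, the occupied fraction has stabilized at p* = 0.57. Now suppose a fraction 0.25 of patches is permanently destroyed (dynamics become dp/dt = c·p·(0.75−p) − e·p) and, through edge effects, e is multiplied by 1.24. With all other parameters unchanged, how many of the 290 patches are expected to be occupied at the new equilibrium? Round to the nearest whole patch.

Balance c(1−p*) = e gives c = e/(1 − 0.57000) = 0.42/0.43000 = 0.97674.
New p* = 0.75 − e/c = 0.75 − 0.52080/0.97674 = 0.21680.
Expected occupied = 290 × 0.21680 = 62.87 ≈ 63.

63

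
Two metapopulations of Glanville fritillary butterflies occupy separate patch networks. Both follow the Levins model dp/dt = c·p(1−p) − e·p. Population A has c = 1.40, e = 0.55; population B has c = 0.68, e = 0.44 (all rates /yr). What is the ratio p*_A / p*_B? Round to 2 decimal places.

1.72

A: p*_A = 1 − 0.55/1.40 = 0.6071.
B: p*_B = 1 − 0.44/0.68 = 0.3529.
p*_A / p*_B = 0.6071/0.3529 = 1.7202.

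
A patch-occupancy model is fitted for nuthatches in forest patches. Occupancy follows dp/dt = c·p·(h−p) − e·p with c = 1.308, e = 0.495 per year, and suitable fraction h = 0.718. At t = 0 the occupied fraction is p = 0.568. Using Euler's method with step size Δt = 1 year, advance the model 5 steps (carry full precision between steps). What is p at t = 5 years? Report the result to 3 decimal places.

0.344

Update rule: p ← p + [c·p·(h−p) − e·p]·Δt with Δt = 1.
p: 0.56800 → 0.39828  (Δp = -0.16972)
p: 0.39828 → 0.36769  (Δp = -0.03059)
p: 0.36769 → 0.35416  (Δp = -0.01353)
p: 0.35416 → 0.34740  (Δp = -0.00676)
p: 0.34740 → 0.34384  (Δp = -0.00356)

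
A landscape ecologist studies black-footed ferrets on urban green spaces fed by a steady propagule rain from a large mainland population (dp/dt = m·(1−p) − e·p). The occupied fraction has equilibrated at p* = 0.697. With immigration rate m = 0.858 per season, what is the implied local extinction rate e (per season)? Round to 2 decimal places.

0.37

At equilibrium m(1−p*) = e·p*, so e = m(1−p*)/p*.
e = 0.858 × 0.3030 / 0.697 = 0.3730.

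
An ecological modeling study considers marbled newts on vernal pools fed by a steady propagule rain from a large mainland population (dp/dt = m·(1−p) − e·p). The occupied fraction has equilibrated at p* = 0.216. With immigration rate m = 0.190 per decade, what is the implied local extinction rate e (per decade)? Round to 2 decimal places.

0.69

At equilibrium m(1−p*) = e·p*, so e = m(1−p*)/p*.
e = 0.190 × 0.7840 / 0.216 = 0.6896.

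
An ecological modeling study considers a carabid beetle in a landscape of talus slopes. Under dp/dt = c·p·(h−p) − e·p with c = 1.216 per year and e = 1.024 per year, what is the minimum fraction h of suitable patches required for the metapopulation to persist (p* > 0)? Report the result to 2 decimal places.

p* = h − e/c is positive only when h > e/c.
h_min = e/c = 1.024/1.216 = 0.8421.

0.84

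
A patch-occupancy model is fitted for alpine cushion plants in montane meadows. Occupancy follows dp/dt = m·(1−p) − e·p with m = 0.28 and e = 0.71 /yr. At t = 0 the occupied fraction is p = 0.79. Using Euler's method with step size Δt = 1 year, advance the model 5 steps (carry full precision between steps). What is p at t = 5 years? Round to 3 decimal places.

Update rule: p ← p + [m·(1−p) − e·p]·Δt with Δt = 1.
p: 0.79000 → 0.28790  (Δp = -0.50210)
p: 0.28790 → 0.28288  (Δp = -0.00502)
p: 0.28288 → 0.28283  (Δp = -0.00005)
p: 0.28283 → 0.28283  (Δp = -0.00000)
p: 0.28283 → 0.28283  (Δp = -0.00000)

0.283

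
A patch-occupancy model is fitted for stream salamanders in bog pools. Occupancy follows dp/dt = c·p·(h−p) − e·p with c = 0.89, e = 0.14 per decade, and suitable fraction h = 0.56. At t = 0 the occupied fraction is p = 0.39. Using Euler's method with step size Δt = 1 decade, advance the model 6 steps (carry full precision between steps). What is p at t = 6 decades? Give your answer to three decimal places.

Update rule: p ← p + [c·p·(h−p) − e·p]·Δt with Δt = 1.
t = 1: p = 0.39000 + (+0.00441) = 0.39441
t = 2: p = 0.39441 + (+0.00291) = 0.39732
t = 3: p = 0.39732 + (+0.00190) = 0.39922
t = 4: p = 0.39922 + (+0.00124) = 0.40045
t = 5: p = 0.40045 + (+0.00080) = 0.40125
t = 6: p = 0.40125 + (+0.00052) = 0.40177

0.402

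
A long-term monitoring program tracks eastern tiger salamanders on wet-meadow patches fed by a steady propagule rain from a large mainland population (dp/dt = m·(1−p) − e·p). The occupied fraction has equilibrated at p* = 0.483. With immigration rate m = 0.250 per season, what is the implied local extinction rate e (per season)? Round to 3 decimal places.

0.268

At equilibrium m(1−p*) = e·p*, so e = m(1−p*)/p*.
e = 0.250 × 0.5170 / 0.483 = 0.2676.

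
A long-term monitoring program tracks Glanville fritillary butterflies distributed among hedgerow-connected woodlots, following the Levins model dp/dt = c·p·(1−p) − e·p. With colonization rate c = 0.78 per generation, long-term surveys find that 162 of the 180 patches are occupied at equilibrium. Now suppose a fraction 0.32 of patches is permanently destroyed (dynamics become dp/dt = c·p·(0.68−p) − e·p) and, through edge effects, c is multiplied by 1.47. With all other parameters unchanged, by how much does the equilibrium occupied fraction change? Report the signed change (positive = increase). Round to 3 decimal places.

Observed p* = 162/180 = 0.90000.
Balance c(1−p*) = e gives e = 0.78×(1 − 0.90000) = 0.07800.
New p* = 0.68 − e/c = 0.68 − 0.07800/1.14660 = 0.61197.
Δp* = 0.61197 − 0.90000 = -0.28803.

-0.288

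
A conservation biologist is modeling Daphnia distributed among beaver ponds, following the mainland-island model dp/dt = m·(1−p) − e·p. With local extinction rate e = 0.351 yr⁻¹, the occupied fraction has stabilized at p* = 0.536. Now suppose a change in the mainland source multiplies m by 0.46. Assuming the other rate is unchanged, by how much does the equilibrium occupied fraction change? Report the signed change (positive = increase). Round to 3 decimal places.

Balance m(1−p*) = e·p* gives m = e·p*/(1−p*) = 0.351×0.53600/0.46400 = 0.40547.
New p* = m/(m+e) = 0.18652/(0.18652+0.35100) = 0.34700.
Δp* = 0.34700 − 0.53600 = -0.18900.

-0.189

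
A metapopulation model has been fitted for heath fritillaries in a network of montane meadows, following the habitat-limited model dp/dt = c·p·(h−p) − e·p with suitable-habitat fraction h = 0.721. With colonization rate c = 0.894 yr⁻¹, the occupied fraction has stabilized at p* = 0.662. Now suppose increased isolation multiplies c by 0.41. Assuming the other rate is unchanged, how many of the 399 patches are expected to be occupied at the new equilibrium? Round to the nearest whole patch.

230

Balance c(h−p*) = e gives e = 0.894×(0.721 − 0.66200) = 0.05275.
New p* = 0.721 − e/c = 0.721 − 0.05275/0.36654 = 0.57709.
Expected occupied = 399 × 0.57709 = 230.26 ≈ 230.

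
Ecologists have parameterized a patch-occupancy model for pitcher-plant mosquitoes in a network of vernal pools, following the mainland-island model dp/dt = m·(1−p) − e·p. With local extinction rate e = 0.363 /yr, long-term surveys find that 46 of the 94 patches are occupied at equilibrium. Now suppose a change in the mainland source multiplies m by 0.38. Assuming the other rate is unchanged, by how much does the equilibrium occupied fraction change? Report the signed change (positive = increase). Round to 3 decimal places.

-0.222

Observed p* = 46/94 = 0.48936.
Balance m(1−p*) = e·p* gives m = e·p*/(1−p*) = 0.363×0.48936/0.51064 = 0.34787.
New p* = m/(m+e) = 0.13219/(0.13219+0.36300) = 0.26695.
Δp* = 0.26695 − 0.48936 = -0.22241.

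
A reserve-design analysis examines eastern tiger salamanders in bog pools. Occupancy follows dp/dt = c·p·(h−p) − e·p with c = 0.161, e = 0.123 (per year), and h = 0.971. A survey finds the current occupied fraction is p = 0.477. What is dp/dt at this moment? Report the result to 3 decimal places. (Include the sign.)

Colonization term: c·p·(h−p) = 0.161×0.477×0.4940 = 0.03794.
Extinction term: e·p = 0.05867.
dp/dt = 0.03794 − 0.05867 = -0.02073.

-0.021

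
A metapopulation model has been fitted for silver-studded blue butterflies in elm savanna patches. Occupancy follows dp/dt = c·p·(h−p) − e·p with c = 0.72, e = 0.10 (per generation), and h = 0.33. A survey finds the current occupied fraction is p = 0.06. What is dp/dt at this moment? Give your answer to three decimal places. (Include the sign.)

Colonization term: c·p·(h−p) = 0.72×0.06×0.2700 = 0.01166.
Extinction term: e·p = 0.00600.
dp/dt = 0.01166 − 0.00600 = 0.00566.

0.006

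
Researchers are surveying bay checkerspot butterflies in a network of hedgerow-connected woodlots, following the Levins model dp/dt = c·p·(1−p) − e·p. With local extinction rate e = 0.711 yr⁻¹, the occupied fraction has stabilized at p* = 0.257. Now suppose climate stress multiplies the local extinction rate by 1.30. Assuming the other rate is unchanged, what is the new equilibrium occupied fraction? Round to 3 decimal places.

Balance c(1−p*) = e gives c = e/(1 − 0.25700) = 0.711/0.74300 = 0.95693.
New p* = 1 − e/c = 1 − 0.92430/0.95693 = 0.03410.

0.034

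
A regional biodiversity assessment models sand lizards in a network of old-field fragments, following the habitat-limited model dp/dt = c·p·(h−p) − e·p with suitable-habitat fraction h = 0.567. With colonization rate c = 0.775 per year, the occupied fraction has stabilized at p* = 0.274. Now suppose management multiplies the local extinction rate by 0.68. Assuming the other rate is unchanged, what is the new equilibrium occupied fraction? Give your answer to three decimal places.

0.368

Balance c(h−p*) = e gives e = 0.775×(0.567 − 0.27400) = 0.22707.
New p* = 0.567 − e/c = 0.567 − 0.15441/0.77500 = 0.36776.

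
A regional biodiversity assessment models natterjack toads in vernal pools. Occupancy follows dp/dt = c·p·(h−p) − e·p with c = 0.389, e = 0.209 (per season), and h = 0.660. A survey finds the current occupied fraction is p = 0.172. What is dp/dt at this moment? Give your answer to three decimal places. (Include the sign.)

Colonization term: c·p·(h−p) = 0.389×0.172×0.4880 = 0.03265.
Extinction term: e·p = 0.03595.
dp/dt = 0.03265 − 0.03595 = -0.00330.

-0.003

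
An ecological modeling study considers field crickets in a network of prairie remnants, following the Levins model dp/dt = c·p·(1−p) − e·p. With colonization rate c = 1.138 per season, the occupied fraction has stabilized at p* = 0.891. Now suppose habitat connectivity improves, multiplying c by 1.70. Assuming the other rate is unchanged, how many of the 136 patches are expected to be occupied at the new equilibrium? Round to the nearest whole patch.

127

Balance c(1−p*) = e gives e = 1.138×(1 − 0.89100) = 0.12404.
New p* = 1 − e/c = 1 − 0.12404/1.93460 = 0.93588.
Expected occupied = 136 × 0.93588 = 127.28 ≈ 127.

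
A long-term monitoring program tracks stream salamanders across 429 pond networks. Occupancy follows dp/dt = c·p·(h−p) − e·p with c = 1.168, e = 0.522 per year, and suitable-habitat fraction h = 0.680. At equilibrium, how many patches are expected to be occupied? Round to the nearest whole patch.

p* = h − e/c = 0.680 − 0.4469 = 0.2331.
Expected occupied patches = N × p* = 429 × 0.2331 = 99.99 ≈ 100.

100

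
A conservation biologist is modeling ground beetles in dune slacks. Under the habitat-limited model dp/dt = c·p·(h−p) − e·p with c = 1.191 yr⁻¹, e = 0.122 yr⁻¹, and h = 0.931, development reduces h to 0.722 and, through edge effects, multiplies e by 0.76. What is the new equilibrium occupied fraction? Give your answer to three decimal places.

0.644

Before: p* = h − e/c = 0.931 − 0.122/1.191 = 0.931 − 0.1024 = 0.8286.
After: c = 1.191, e = 0.09272, h = 0.722; p* = 0.722 − 0.09272/1.191 = 0.6441.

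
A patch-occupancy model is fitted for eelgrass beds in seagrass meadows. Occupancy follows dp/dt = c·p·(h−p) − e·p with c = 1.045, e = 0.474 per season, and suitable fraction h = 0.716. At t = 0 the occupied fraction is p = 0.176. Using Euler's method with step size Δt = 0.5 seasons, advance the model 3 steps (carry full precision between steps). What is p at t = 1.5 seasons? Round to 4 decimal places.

Update rule: p ← p + [c·p·(h−p) − e·p]·Δt with Δt = 0.5.
step 1: Δp = +0.00795, p = 0.18395
step 2: Δp = +0.00754, p = 0.19149
step 3: Δp = +0.00710, p = 0.19858

0.1986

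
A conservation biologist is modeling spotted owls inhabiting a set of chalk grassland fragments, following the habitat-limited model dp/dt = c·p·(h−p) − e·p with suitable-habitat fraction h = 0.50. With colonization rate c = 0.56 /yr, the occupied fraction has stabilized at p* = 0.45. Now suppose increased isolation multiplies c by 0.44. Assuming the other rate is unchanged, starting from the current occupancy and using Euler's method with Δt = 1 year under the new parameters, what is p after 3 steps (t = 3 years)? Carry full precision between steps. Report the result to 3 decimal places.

Balance c(h−p*) = e gives e = 0.56×(0.5 − 0.45000) = 0.02800.
Starting from p₀ = 0.45000; update p ← p + (dp/dt)·Δt with the new parameters.
  1  |  dp/dt·Δt = -0.007056  |  p_1 = 0.442944
  2  |  dp/dt·Δt = -0.006175  |  p_2 = 0.436769
  3  |  dp/dt·Δt = -0.005425  |  p_3 = 0.431344

0.431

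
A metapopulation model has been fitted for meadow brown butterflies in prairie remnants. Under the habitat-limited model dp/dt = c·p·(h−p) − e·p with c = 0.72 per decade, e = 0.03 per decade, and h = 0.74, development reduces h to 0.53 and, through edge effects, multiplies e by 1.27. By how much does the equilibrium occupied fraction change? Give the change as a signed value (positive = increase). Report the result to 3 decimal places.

Before: p* = h − e/c = 0.74 − 0.03/0.72 = 0.74 − 0.0417 = 0.6983.
After: c = 0.72, e = 0.0381, h = 0.53; p* = 0.53 − 0.0381/0.72 = 0.4771.
Δp* = 0.4771 − 0.6983 = -0.2213.

-0.221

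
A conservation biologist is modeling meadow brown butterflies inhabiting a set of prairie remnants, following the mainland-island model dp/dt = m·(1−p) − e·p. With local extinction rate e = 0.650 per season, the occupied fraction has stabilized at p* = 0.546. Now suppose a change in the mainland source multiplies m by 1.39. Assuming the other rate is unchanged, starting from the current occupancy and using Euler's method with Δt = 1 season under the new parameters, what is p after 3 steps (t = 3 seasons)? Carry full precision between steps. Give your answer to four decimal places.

0.6576

Balance m(1−p*) = e·p* gives m = e·p*/(1−p*) = 0.650×0.54600/0.45400 = 0.78172.
Starting from p₀ = 0.54600; update p ← p + (dp/dt)·Δt with the new parameters.
  1  |  dp/dt·Δt = +0.138411  |  p_1 = 0.684411
  2  |  dp/dt·Δt = -0.101952  |  p_2 = 0.582459
  3  |  dp/dt·Δt = +0.075097  |  p_3 = 0.657556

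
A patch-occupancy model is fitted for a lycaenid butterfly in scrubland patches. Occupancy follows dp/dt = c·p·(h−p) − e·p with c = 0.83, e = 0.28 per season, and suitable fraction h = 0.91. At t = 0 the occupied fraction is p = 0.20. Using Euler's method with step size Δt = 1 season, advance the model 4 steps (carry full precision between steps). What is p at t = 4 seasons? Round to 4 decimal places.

Update rule: p ← p + [c·p·(h−p) − e·p]·Δt with Δt = 1.
p: 0.20000 → 0.26186  (Δp = +0.06186)
p: 0.26186 → 0.32941  (Δp = +0.06755)
p: 0.32941 → 0.39591  (Δp = +0.06650)
p: 0.39591 → 0.45399  (Δp = +0.05808)

0.4540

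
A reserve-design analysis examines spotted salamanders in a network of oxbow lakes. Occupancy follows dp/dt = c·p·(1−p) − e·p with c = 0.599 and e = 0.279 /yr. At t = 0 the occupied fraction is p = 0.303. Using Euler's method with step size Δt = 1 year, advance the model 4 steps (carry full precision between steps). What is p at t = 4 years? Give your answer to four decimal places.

0.4476

Update rule: p ← p + [c·p·(1−p) − e·p]·Δt with Δt = 1.
t = 1: p = 0.30300 + (+0.04197) = 0.34497
t = 2: p = 0.34497 + (+0.03911) = 0.38407
t = 3: p = 0.38407 + (+0.03454) = 0.41862
t = 4: p = 0.41862 + (+0.02899) = 0.44761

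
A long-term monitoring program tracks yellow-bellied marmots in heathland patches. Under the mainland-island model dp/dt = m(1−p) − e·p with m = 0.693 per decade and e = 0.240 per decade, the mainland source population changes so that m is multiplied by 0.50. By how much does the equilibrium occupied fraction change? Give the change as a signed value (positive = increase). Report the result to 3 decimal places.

Before: p* = 0.693/(0.693+0.240) = 0.7428.
After: m = 0.3465, e = 0.24; p* = 0.3465/0.5865 = 0.5908.
Δp* = 0.5908 − 0.7428 = -0.1520.

-0.152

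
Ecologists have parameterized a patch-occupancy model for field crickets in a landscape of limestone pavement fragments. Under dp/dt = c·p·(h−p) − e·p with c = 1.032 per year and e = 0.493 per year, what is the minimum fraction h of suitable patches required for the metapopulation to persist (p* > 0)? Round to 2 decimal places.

p* = h − e/c is positive only when h > e/c.
h_min = e/c = 0.493/1.032 = 0.4777.

0.48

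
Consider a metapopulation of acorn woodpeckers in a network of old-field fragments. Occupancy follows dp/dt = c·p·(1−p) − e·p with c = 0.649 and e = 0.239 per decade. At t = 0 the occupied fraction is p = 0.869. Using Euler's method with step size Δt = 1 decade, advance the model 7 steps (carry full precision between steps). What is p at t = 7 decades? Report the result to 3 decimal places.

0.635

Update rule: p ← p + [c·p·(1−p) − e·p]·Δt with Δt = 1.
p: 0.86900 → 0.73519  (Δp = -0.13381)
p: 0.73519 → 0.68583  (Δp = -0.04936)
p: 0.68583 → 0.66176  (Δp = -0.02408)
p: 0.66176 → 0.64886  (Δp = -0.01289)
p: 0.64886 → 0.64165  (Δp = -0.00721)
p: 0.64165 → 0.63753  (Δp = -0.00413)
p: 0.63753 → 0.63513  (Δp = -0.00239)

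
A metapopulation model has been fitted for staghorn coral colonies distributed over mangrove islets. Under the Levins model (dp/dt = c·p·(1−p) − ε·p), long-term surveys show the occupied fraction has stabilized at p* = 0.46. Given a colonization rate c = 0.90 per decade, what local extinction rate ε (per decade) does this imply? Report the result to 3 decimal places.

0.486

At equilibrium c(1−p*) = ε.
ε = 0.90 × (1 − 0.46) = 0.90 × 0.5400 = 0.4860.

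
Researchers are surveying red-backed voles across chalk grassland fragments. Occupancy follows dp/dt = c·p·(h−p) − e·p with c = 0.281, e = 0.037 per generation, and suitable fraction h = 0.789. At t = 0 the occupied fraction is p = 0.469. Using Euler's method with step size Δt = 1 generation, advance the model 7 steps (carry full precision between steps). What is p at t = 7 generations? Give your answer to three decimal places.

Update rule: p ← p + [c·p·(h−p) − e·p]·Δt with Δt = 1.
step 1: Δp = +0.02482, p = 0.49382
step 2: Δp = +0.02269, p = 0.51651
step 3: Δp = +0.02044, p = 0.53695
step 4: Δp = +0.01816, p = 0.55511
step 5: Δp = +0.01594, p = 0.57105
step 6: Δp = +0.01384, p = 0.58490
step 7: Δp = +0.01190, p = 0.59680

0.597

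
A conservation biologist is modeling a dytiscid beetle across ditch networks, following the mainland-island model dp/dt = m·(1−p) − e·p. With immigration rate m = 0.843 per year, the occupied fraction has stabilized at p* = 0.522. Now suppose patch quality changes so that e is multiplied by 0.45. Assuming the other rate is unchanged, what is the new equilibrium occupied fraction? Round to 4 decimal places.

Balance m(1−p*) = e·p* gives e = m(1−p*)/p* = 0.843×0.47800/0.52200 = 0.77194.
New p* = m/(m+e) = 0.84300/(0.84300+0.34737) = 0.70818.

0.7082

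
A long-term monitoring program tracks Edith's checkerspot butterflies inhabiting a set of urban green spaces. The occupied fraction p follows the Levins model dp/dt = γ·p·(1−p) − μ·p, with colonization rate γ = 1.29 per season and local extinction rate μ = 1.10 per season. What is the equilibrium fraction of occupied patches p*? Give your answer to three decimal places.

0.147

Setting dp/dt = 0 and dividing through by p* gives γ·(1−p*) = μ.
So p* = 1 − μ/γ = 1 − 1.10/1.29 = 1 − 0.8527 = 0.1473.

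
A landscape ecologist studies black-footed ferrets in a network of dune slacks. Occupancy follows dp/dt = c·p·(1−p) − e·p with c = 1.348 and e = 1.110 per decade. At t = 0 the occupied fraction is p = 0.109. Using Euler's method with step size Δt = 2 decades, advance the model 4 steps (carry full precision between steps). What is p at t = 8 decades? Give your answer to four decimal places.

Update rule: p ← p + [c·p·(1−p) − e·p]·Δt with Δt = 2.
step 1: Δp = +0.01985, p = 0.12885
step 2: Δp = +0.01657, p = 0.14542
step 3: Δp = +0.01221, p = 0.15763
step 4: Δp = +0.00804, p = 0.16567

0.1657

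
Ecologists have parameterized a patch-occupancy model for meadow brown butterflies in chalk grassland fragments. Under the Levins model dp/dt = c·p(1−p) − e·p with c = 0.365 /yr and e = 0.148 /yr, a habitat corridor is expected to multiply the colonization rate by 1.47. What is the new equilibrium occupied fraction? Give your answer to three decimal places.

Before: p* = 1 − 0.148/0.365 = 0.5945.
After the change, c = 0.53655, e = 0.148, so p* = 1 − 0.148/0.53655 = 0.7242.

0.724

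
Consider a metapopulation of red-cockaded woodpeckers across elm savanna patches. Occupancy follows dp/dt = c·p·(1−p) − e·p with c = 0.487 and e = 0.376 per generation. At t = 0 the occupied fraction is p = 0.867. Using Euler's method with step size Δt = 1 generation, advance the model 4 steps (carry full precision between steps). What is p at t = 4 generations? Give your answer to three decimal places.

Update rule: p ← p + [c·p·(1−p) − e·p]·Δt with Δt = 1.
  1  |  dp/dt·Δt = -0.269836  |  p_1 = 0.597164
  2  |  dp/dt·Δt = -0.107382  |  p_2 = 0.489783
  3  |  dp/dt·Δt = -0.062459  |  p_3 = 0.427324
  4  |  dp/dt·Δt = -0.041496  |  p_4 = 0.385828

0.386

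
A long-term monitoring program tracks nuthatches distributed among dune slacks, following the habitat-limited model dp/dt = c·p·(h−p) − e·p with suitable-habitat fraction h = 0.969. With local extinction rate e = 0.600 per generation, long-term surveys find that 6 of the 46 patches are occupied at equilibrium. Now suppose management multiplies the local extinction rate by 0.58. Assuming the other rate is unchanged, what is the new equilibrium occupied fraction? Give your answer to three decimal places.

Observed p* = 6/46 = 0.13043.
Balance c(h−p*) = e gives c = e/(0.969 − 0.13043) = 0.600/0.83857 = 0.71550.
New p* = 0.969 − e/c = 0.969 − 0.34800/0.71550 = 0.48263.

0.483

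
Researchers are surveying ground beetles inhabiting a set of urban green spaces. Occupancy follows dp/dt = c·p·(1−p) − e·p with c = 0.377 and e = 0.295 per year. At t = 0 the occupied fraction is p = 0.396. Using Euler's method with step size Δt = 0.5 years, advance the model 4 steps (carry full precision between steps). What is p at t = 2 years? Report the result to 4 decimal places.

Update rule: p ← p + [c·p·(1−p) − e·p]·Δt with Δt = 0.5.
step 1: Δp = -0.01332, p = 0.38268
step 2: Δp = -0.01191, p = 0.37076
step 3: Δp = -0.01071, p = 0.36005
step 4: Δp = -0.00967, p = 0.35038

0.3504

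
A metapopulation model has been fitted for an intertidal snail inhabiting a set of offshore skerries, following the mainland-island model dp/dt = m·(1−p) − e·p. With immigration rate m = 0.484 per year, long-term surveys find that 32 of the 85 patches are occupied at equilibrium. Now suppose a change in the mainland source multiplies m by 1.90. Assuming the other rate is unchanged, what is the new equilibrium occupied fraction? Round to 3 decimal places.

0.534

Observed p* = 32/85 = 0.37647.
Balance m(1−p*) = e·p* gives e = m(1−p*)/p* = 0.484×0.62353/0.37647 = 0.80163.
New p* = m/(m+e) = 0.91960/(0.91960+0.80163) = 0.53427.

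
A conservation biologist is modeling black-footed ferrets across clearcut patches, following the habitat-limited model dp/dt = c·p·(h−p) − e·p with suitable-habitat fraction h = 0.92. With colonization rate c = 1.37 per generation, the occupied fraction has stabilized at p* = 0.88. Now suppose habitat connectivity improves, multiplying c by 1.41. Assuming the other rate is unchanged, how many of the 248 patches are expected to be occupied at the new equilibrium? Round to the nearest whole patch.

221

Balance c(h−p*) = e gives e = 1.37×(0.92 − 0.88000) = 0.05480.
New p* = 0.92 − e/c = 0.92 − 0.05480/1.93170 = 0.89163.
Expected occupied = 248 × 0.89163 = 221.12 ≈ 221.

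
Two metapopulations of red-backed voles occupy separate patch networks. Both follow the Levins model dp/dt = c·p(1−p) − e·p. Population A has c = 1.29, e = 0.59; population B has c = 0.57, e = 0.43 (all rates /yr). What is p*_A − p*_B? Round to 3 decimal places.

A: p*_A = 1 − 0.59/1.29 = 0.5426.
B: p*_B = 1 − 0.43/0.57 = 0.2456.
p*_A − p*_B = 0.5426 − 0.2456 = 0.2970.

0.297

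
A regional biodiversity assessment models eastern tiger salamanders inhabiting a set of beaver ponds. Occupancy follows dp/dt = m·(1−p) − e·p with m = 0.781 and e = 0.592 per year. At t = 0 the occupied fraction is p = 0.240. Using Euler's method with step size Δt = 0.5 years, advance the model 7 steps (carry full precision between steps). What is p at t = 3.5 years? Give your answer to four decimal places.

Update rule: p ← p + [m·(1−p) − e·p]·Δt with Δt = 0.5.
  1  |  dp/dt·Δt = +0.225740  |  p_1 = 0.465740
  2  |  dp/dt·Δt = +0.070769  |  p_2 = 0.536509
  3  |  dp/dt·Δt = +0.022186  |  p_3 = 0.558696
  4  |  dp/dt·Δt = +0.006955  |  p_4 = 0.565651
  5  |  dp/dt·Δt = +0.002181  |  p_5 = 0.567832
  6  |  dp/dt·Δt = +0.000684  |  p_6 = 0.568515
  7  |  dp/dt·Δt = +0.000214  |  p_7 = 0.568730

0.5687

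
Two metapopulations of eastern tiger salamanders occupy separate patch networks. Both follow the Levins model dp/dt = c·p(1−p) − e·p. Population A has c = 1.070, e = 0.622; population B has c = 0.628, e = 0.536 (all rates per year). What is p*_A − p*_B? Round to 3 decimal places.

A: p*_A = 1 − 0.622/1.070 = 0.4187.
B: p*_B = 1 − 0.536/0.628 = 0.1465.
p*_A − p*_B = 0.4187 − 0.1465 = 0.2722.

0.272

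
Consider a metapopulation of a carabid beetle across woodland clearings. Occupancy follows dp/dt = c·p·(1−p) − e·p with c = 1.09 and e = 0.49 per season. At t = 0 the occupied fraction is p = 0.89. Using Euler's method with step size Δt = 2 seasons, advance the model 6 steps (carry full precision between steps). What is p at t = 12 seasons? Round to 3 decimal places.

0.551

Update rule: p ← p + [c·p·(1−p) − e·p]·Δt with Δt = 2.
p: 0.89000 → 0.23122  (Δp = -0.65878)
p: 0.23122 → 0.39214  (Δp = +0.16092)
p: 0.39214 → 0.52748  (Δp = +0.13534)
p: 0.52748 → 0.55390  (Δp = +0.02642)
p: 0.55390 → 0.54974  (Δp = -0.00416)
p: 0.54974 → 0.55060  (Δp = +0.00086)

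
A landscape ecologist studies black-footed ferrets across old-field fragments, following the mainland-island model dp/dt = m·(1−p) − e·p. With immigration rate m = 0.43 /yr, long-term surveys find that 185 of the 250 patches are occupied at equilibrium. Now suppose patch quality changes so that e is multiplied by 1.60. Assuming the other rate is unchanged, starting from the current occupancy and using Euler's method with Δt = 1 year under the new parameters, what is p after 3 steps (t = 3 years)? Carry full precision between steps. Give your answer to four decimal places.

Observed p* = 185/250 = 0.74000.
Balance m(1−p*) = e·p* gives e = m(1−p*)/p* = 0.43×0.26000/0.74000 = 0.15108.
Starting from p₀ = 0.74000; update p ← p + (dp/dt)·Δt with the new parameters.
p: 0.74000 → 0.67292  (Δp = -0.06708)
p: 0.67292 → 0.65090  (Δp = -0.02202)
p: 0.65090 → 0.64367  (Δp = -0.00723)

0.6437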